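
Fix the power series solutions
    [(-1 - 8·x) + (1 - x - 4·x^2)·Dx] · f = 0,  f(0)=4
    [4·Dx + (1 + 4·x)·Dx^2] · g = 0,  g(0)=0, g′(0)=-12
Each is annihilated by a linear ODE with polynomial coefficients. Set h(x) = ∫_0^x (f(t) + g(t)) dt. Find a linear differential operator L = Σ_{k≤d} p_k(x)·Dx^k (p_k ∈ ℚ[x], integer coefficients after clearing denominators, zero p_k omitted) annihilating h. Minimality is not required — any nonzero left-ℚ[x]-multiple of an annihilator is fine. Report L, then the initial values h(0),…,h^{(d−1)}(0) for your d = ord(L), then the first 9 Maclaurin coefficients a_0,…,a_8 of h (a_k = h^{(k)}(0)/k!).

f: a_k = 4, 4, 20, 36, 116, 260, 724, 1764, 4660, …
g: a_k = 0, -12, 24, -64, 192, -3072/5, 2048, -49152/7, 24576, …
L₀ := lclm(L_f,L_g); ord L₀ ≤ 1+2.
h=∫h₀ ⇒ L = L₀·Dx.
L = (268 + 1616·x + 5504·x^2 + 4608·x^3 + 6144·x^4)·Dx^2 + (11 + 360·x + 3008·x^2 + 7680·x^3 + 9472·x^4 + 10240·x^5)·Dx^3 + (-7 - 67·x - 154·x^2 + 136·x^3 + 928·x^4 + 2176·x^5 + 2048·x^6)·Dx^4  (order 4).
h: a_k = 0, 4, -4, 44/3, -7, 308/5, -886/15, 396, -9201/14, …
ICs: h(0) = 0, h′(0) = 4, h′′(0) = -8, h′′′(0) = 88.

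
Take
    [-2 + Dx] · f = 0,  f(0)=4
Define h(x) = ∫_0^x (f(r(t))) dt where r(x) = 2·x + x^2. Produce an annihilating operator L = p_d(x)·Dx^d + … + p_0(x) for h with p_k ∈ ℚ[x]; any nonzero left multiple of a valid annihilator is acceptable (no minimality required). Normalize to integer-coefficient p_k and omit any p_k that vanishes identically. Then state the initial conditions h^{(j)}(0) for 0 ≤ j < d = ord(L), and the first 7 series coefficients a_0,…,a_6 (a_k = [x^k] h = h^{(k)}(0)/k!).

f: a_k = 4, 8, 8, 16/3, 8/3, 16/15, 16/45, …
L₀ from L_f via x↦r, Dx↦r'^{-1}Dx.
∫: right-multiply L₀ by Dx.
L = (-4 - 4·x)·Dx + Dx^2  (order 2).
h: a_k = 0, 4, 8, 40/3, 56/3, 344/15, 1136/45, …
ICs: h(0) = 0, h′(0) = 4.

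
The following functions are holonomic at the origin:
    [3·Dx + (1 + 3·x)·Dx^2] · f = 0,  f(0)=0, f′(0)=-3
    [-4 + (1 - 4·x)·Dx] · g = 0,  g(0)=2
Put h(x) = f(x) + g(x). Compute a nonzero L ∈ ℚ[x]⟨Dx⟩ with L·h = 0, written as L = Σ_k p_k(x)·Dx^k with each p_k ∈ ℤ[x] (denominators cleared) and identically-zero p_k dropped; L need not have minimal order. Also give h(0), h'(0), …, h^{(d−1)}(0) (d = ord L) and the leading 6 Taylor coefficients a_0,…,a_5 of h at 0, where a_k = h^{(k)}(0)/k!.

L = (-432 - 288·x)·Dx + (-78 - 720·x - 576·x^2)·Dx^2 + (11 + x - 144·x^2 - 144·x^3)·Dx^3  (order 3).
h: a_k = 2, 5, 73/2, 119, 2129/4, 9997/5, …
ICs: h(0) = 2, h′(0) = 5, h′′(0) = 73.

f: a_k = 0, -3, 9/2, -9, 81/4, -243/5, …
g: a_k = 2, 8, 32, 128, 512, 2048, …
h₀=f+g: left-lcm gives L₀, ord ≤ 3.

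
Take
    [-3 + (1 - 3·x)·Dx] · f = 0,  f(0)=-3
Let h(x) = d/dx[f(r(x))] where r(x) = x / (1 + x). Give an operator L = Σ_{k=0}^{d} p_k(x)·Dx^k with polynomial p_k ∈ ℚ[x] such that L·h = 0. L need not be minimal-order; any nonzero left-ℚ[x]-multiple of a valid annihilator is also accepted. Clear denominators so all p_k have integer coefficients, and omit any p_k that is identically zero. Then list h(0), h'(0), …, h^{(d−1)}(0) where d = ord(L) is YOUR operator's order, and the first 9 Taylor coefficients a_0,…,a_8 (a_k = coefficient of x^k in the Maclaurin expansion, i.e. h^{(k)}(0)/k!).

f: a_k = -3, -9, -27, -81, -243, -729, -2187, -6561, -19683, …
Change of var in L_f (x↦r) gives L₀.
Derive L from L₀ (diff closure).
L = 4 + (-1 + 2·x)·Dx  (order 1).
h: a_k = -9, -36, -108, -288, -720, -1728, -4032, -9216, -20736, …
ICs: h(0) = -9.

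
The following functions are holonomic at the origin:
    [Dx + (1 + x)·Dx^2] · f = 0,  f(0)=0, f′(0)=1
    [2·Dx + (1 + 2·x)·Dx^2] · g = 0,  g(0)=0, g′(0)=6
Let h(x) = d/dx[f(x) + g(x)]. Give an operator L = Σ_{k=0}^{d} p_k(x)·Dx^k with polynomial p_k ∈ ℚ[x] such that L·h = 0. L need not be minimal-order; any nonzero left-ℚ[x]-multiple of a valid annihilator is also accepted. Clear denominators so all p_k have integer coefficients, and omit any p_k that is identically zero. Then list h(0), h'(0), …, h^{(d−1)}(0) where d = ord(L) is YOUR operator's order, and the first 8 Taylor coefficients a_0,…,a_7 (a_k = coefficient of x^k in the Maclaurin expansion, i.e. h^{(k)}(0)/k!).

L = 4 + (6 + 8·x)·Dx + (1 + 3·x + 2·x^2)·Dx^2  (order 2).
h: a_k = 7, -13, 25, -49, 97, -193, 385, -769, …
ICs: h(0) = 7, h′(0) = -13.

f: a_k = 0, 1, -1/2, 1/3, -1/4, 1/5, -1/6, 1/7, …
g: a_k = 0, 6, -6, 8, -12, 96/5, -32, 384/7, …
Sum ⇒ L₀ = lclm(L_f,L_g) in ℚ(x)⟨Dx⟩.
Differentiate: ansatz ord ≤ ord L₀ ⇒ L.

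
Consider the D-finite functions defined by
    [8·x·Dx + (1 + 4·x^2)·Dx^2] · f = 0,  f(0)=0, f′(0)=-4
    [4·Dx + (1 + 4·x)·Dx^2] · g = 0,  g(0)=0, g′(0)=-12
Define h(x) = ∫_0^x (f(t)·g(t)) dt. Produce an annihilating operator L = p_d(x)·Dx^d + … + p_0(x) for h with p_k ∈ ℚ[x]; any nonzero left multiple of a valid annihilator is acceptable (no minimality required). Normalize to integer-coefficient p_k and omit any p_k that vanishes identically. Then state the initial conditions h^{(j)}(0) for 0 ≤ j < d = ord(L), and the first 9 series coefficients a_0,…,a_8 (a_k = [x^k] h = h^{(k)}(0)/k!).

f: a_k = 0, -4, 0, 16/3, 0, -64/5, 0, 256/7, 0, …
g: a_k = 0, -12, 24, -64, 192, -3072/5, 2048, -49152/7, 24576, …
L₀ := L_f ⊗_s L_g (sym. prod.), ord ≤ 4.
∫: right-multiply L₀ by Dx.
L = (96 + 640·x + 1408·x^2 + 7680·x^3 + 15360·x^4 + 26624·x^5 + 8192·x^7)·Dx^2 + (24 + 320·x + 2656·x^2 + 9728·x^3 + 28160·x^4 + 47616·x^5 + 71680·x^6 + 6144·x^7 + 28672·x^8)·Dx^3 + (12 + 104·x + 672·x^2 + 2976·x^3 + 8256·x^4 + 18048·x^5 + 24576·x^6 + 35328·x^7 + 6144·x^8 + 16384·x^9)·Dx^4 + (1 + 12·x + 68·x^2 + 256·x^3 + 696·x^4 + 1536·x^5 + 2688·x^6 + 3072·x^7 + 4224·x^8 + 1024·x^9 + 2048·x^10)·Dx^5  (order 5).
h: a_k = 0, 0, 0, 16, -24, 192/5, -320/3, 4864/15, -4672/5, …
ICs: h(0) = 0, h′(0) = 0, h′′(0) = 0, h′′′(0) = 96, h′′′′(0) = -576.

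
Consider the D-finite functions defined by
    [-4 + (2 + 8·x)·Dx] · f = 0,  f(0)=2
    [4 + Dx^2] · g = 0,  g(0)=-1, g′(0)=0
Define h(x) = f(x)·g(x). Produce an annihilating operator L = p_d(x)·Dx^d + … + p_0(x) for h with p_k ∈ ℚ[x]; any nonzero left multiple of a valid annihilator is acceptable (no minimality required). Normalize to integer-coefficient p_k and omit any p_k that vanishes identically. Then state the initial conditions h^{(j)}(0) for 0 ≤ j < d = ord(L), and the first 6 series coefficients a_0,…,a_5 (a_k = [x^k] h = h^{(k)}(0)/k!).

L = (16 + 32·x + 64·x^2) + (-4 - 16·x)·Dx + (1 + 8·x + 16·x^2)·Dx^2  (order 2).
h: a_k = -2, -4, 8, 0, 32/3, -128/3, …
ICs: h(0) = -2, h′(0) = -4.

f: a_k = 2, 4, -4, 8, -20, 56, …
g: a_k = -1, 0, 2, 0, -2/3, 0, …
f·g: L₀ = L_f ⊗_s L_g, ord ≤ 1·2.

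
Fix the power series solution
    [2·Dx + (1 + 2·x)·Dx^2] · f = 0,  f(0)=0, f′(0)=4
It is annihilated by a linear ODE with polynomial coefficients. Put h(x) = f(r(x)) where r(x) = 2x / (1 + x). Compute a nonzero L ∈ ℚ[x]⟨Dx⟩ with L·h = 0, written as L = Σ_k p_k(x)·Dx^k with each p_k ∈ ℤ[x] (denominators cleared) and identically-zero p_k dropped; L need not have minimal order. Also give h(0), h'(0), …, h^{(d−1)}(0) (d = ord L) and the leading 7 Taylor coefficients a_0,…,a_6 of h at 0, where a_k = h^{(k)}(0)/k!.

L = (6 + 10·x)·Dx + (1 + 6·x + 5·x^2)·Dx^2  (order 2).
h: a_k = 0, 8, -24, 248/3, -312, 6248/5, -5208, …
ICs: h(0) = 0, h′(0) = 8.

f: a_k = 0, 4, -4, 16/3, -8, 64/5, -64/3, …
h₀=f(r): pull back L_f along r ⇒ L₀.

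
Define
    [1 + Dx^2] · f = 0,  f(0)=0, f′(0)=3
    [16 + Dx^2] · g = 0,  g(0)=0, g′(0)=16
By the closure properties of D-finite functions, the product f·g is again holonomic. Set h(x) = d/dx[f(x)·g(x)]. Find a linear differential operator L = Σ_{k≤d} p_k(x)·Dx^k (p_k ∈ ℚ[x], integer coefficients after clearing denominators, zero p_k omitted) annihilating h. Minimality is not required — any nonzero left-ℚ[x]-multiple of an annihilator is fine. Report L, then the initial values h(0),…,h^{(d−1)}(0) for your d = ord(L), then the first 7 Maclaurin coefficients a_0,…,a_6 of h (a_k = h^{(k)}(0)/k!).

f: a_k = 0, 3, 0, -1/2, 0, 1/40, 0, …
g: a_k = 0, 16, 0, -128/3, 0, 512/15, 0, …
f·g: L₀ = L_f ⊗_s L_g, ord ≤ 2·2.
h₀' ⇒ L via d/dx closure of L₀.
L = 225 + 34·Dx^2 + Dx^4  (order 4).
h: a_k = 0, 96, 0, -544, 0, 3724/5, 0, …
ICs: h(0) = 0, h′(0) = 96, h′′(0) = 0, h′′′(0) = -3264.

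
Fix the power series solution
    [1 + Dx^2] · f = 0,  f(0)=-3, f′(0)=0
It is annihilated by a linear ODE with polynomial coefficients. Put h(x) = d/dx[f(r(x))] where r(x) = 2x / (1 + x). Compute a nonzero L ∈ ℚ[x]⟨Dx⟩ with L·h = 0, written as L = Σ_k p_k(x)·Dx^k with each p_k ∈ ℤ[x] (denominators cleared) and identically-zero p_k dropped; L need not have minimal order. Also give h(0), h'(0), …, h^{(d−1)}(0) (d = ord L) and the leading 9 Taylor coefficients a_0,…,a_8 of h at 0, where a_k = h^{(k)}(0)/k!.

L = (10 + 12·x + 6·x^2) + (6 + 18·x + 18·x^2 + 6·x^3)·Dx + (1 + 4·x + 6·x^2 + 4·x^3 + x^4)·Dx^2  (order 2).
h: a_k = 0, 12, -36, 64, -80, 308/5, 84/5, -18832/105, 15504/35, …
ICs: h(0) = 0, h′(0) = 12.

f: a_k = -3, 0, 3/2, 0, -1/8, 0, 1/240, 0, -1/13440, …
Change of var in L_f (x↦r) gives L₀.
Derive L from L₀ (diff closure).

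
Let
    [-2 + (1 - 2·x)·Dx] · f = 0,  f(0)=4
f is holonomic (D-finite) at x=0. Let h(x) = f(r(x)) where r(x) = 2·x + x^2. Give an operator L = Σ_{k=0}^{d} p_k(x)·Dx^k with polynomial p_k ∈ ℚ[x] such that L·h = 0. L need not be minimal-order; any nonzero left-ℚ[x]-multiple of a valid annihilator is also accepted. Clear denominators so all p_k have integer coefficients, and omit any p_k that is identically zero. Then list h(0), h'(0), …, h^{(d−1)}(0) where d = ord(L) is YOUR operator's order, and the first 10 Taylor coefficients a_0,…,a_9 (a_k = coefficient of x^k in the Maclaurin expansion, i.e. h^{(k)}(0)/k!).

f: a_k = 4, 8, 16, 32, 64, 128, 256, 512, 1024, 2048, …
L₀ from L_f via x↦r, Dx↦r'^{-1}Dx.
L = (4 + 4·x) + (-1 + 4·x + 2·x^2)·Dx  (order 1).
h: a_k = 4, 16, 72, 320, 1424, 6336, 28192, 125440, 558144, 2483456, …
ICs: h(0) = 4.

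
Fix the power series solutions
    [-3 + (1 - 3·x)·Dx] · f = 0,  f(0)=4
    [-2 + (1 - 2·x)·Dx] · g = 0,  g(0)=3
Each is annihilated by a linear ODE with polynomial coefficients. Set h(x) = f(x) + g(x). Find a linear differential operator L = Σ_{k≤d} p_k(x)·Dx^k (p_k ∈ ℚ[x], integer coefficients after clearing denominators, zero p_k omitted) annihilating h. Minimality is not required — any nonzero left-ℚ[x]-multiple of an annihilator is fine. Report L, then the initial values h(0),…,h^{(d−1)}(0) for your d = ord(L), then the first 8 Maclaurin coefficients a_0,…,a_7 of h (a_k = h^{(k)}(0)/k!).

f: a_k = 4, 12, 36, 108, 324, 972, 2916, 8748, …
g: a_k = 3, 6, 12, 24, 48, 96, 192, 384, …
Weyl lclm of L_f,L_g ⇒ L₀ (ord ≤ 2).
L = -12 + (10 - 24·x)·Dx + (-1 + 5·x - 6·x^2)·Dx^2  (order 2).
h: a_k = 7, 18, 48, 132, 372, 1068, 3108, 9132, …
ICs: h(0) = 7, h′(0) = 18.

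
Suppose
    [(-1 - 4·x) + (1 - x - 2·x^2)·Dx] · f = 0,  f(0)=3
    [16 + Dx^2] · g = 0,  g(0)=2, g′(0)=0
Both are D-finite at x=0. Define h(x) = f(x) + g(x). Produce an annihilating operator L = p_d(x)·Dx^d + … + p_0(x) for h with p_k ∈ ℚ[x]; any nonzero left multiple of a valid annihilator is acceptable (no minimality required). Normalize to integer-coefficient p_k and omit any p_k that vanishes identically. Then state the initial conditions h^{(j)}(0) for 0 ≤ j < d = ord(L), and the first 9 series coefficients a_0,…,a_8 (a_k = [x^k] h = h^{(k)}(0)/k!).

L = (368 + 1408·x - 256·x^2 + 512·x^3 + 2560·x^4 + 2048·x^5) + (-176 + 336·x + 384·x^2 - 1024·x^3 - 384·x^4 + 1536·x^5 + 1024·x^6)·Dx + (23 + 88·x - 16·x^2 + 32·x^3 + 160·x^4 + 128·x^5)·Dx^2 + (-11 + 21·x + 24·x^2 - 64·x^3 - 24·x^4 + 96·x^5 + 64·x^6)·Dx^3  (order 3).
h: a_k = 5, 3, -7, 15, 163/3, 63, 5293/45, 255, 162619/315, …
ICs: h(0) = 5, h′(0) = 3, h′′(0) = -14.

f: a_k = 3, 3, 9, 15, 33, 63, 129, 255, 513, …
g: a_k = 2, 0, -16, 0, 64/3, 0, -512/45, 0, 1024/315, …
f+g: L₀ = lclm(L_f,L_g), ord ≤ 1+2.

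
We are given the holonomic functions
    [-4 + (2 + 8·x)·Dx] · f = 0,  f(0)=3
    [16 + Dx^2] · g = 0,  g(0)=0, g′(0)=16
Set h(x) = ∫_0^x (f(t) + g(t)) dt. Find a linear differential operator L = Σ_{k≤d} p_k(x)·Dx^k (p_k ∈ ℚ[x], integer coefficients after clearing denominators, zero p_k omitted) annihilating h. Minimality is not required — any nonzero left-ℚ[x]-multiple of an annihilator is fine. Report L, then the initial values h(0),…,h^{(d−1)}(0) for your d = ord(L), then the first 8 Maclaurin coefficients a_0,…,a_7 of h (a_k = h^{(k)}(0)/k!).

L = (-224 - 1024·x - 2048·x^2)·Dx + (48 + 704·x + 3072·x^2 + 4096·x^3)·Dx^2 + (-14 - 64·x - 128·x^2)·Dx^3 + (3 + 44·x + 192·x^2 + 256·x^3)·Dx^4  (order 4).
h: a_k = 0, 3, 11, -2, -23/3, -6, 886/45, -36, …
ICs: h(0) = 0, h′(0) = 3, h′′(0) = 22, h′′′(0) = -12.

f: a_k = 3, 6, -6, 12, -30, 84, -252, 792, …
g: a_k = 0, 16, 0, -128/3, 0, 512/15, 0, -4096/315, …
h₀=f+g: left-lcm gives L₀, ord ≤ 3.
h=∫₀ˣh₀: take L = L₀·Dx.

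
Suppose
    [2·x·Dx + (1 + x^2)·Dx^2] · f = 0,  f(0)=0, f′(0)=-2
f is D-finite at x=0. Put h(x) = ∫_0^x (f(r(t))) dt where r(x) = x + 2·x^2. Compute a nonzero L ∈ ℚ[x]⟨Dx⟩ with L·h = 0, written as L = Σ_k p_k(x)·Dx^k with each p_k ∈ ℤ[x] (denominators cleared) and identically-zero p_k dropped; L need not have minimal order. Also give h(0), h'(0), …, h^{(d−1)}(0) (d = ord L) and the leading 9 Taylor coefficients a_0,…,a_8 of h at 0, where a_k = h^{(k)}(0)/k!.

L = (-4 + 2·x + 16·x^2 + 48·x^3 + 48·x^4)·Dx^2 + (1 + 4·x + x^2 + 8·x^3 + 20·x^4 + 16·x^5)·Dx^3  (order 3).
h: a_k = 0, 0, -1, -4/3, 1/6, 4/5, 19/15, 4/21, -55/28, …
ICs: h(0) = 0, h′(0) = 0, h′′(0) = -2.

f: a_k = 0, -2, 0, 2/3, 0, -2/5, 0, 2/7, 0, …
L₀ from L_f via x↦r, Dx↦r'^{-1}Dx.
h=∫h₀ ⇒ L = L₀·Dx.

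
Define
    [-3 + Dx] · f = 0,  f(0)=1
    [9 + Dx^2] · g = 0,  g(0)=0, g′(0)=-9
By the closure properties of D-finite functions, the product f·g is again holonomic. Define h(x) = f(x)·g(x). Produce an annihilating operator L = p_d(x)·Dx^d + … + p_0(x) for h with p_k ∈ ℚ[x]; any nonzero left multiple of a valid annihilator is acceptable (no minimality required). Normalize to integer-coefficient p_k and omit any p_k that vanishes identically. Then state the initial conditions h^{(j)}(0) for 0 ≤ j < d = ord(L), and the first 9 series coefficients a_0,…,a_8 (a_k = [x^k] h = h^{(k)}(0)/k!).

L = 18 - 6·Dx + Dx^2  (order 2).
h: a_k = 0, -9, -27, -27, 0, 243/10, 243/10, 729/70, 0, …
ICs: h(0) = 0, h′(0) = -9.

f: a_k = 1, 3, 9/2, 9/2, 27/8, 81/40, 81/80, 243/560, 729/4480, …
g: a_k = 0, -9, 0, 27/2, 0, -243/40, 0, 729/560, 0, …
Product ⇒ symmetric product L₀, ord ≤ 2.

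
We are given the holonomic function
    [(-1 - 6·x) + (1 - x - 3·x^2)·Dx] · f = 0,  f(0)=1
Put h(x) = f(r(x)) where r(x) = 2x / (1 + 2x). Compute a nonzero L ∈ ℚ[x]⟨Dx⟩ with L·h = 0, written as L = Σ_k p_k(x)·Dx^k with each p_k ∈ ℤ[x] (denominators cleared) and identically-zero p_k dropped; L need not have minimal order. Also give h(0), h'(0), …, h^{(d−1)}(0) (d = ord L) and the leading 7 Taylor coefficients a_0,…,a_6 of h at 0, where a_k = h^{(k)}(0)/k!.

L = (2 + 28·x) + (-1 - 4·x + 8·x^2 + 24·x^3)·Dx  (order 1).
h: a_k = 1, 2, 12, 0, 144, -288, 2304, …
ICs: h(0) = 1.

f: a_k = 1, 1, 4, 7, 19, 40, 97, …
h₀=f(r): pull back L_f along r ⇒ L₀.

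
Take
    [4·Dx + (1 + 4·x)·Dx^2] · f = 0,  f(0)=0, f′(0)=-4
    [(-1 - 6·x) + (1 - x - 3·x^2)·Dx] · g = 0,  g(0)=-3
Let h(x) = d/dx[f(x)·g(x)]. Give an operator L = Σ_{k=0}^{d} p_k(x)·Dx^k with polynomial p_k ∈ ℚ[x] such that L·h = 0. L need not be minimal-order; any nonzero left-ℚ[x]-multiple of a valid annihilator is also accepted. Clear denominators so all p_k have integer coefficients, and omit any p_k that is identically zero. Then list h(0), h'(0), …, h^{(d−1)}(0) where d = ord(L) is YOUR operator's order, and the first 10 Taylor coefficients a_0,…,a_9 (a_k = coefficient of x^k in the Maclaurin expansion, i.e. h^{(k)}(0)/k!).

f: a_k = 0, -4, 8, -64/3, 64, -1024/5, 2048/3, -16384/7, 8192, -262144/9, …
g: a_k = -3, -3, -12, -21, -57, -120, -291, -651, -1524, -3477, …
Sym-product of L_f,L_g gives L₀ (≤ ord 2).
Differentiate: ansatz ord ≤ ord L₀ ⇒ L.
L = (218 + 1080·x + 2592·x^2) + (-1 + 142·x + 1224·x^2 + 2016·x^3)·Dx + (-5 - 39·x - 37·x^2 + 228·x^3 + 288·x^4)·Dx^2  (order 2).
h: a_k = 12, -24, 264, -560, 3692, -51888/5, 262756/5, -6232096/35, 27608424/35, -8810984/3, …
ICs: h(0) = 12, h′(0) = -24.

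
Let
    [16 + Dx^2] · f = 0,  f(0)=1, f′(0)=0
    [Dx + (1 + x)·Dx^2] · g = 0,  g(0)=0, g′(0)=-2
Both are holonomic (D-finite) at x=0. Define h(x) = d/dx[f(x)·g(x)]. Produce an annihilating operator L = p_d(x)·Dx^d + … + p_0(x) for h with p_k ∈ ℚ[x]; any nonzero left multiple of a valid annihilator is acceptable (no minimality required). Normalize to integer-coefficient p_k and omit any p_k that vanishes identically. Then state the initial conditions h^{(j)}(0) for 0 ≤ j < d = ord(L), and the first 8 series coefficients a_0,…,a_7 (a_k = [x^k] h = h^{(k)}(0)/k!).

L = (96160 + 647168·x + 1757184·x^2 + 2482176·x^3 + 1931264·x^4 + 786432·x^5 + 131072·x^6) + (13728 + 74144·x + 156160·x^2 + 161280·x^3 + 81920·x^4 + 16384·x^5)·Dx + (13546 + 87008·x + 228848·x^2 + 316416·x^3 + 242944·x^4 + 98304·x^5 + 16384·x^6)·Dx^2 + (858 + 4634·x + 9760·x^2 + 10080·x^3 + 5120·x^4 + 1024·x^5)·Dx^3 + (471 + 2910·x + 7439·x^2 + 10080·x^3 + 7640·x^4 + 3072·x^5 + 512·x^6)·Dx^4  (order 4).
h: a_k = -2, 2, 46, -30, -82, 42, 754/15, -998/45, …
ICs: h(0) = -2, h′(0) = 2, h′′(0) = 92, h′′′(0) = -180.

f: a_k = 1, 0, -8, 0, 32/3, 0, -256/45, 0, …
g: a_k = 0, -2, 1, -2/3, 1/2, -2/5, 1/3, -2/7, …
h₀=f·g: eliminate ⇒ L₀, order ≤ 2·2.
Derive L from L₀ (diff closure).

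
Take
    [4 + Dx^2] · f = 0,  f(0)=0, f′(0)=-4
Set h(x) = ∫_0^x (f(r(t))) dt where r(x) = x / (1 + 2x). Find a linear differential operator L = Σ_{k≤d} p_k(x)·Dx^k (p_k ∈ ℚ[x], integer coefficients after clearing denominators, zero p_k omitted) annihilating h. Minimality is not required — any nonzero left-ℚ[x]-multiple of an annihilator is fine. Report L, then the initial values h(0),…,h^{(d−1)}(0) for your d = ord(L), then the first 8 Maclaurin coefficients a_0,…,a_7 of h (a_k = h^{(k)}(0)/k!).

f: a_k = 0, -4, 0, 8/3, 0, -8/15, 0, 16/315, …
Substitute x→r, Dx→(1/r')Dx; clear ⇒ L₀.
h=∫h₀ ⇒ L = L₀·Dx.
L = 4·Dx + (4 + 24·x + 48·x^2 + 32·x^3)·Dx^2 + (1 + 8·x + 24·x^2 + 32·x^3 + 16·x^4)·Dx^3  (order 3).
h: a_k = 0, 0, -2, 8/3, -10/3, 16/5, -4/45, -80/7, …
ICs: h(0) = 0, h′(0) = 0, h′′(0) = -4.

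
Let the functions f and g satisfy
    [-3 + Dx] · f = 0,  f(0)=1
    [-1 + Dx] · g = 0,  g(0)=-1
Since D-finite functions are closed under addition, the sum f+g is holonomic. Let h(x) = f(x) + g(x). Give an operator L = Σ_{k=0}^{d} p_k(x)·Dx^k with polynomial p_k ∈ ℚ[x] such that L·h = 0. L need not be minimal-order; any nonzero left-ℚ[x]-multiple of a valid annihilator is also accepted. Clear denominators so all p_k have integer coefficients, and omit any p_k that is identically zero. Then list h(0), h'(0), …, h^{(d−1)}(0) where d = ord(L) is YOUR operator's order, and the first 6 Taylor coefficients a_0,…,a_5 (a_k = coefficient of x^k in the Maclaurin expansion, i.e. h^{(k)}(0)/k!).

L = 3 - 4·Dx + Dx^2  (order 2).
h: a_k = 0, 2, 4, 13/3, 10/3, 121/60, …
ICs: h(0) = 0, h′(0) = 2.

f: a_k = 1, 3, 9/2, 9/2, 27/8, 81/40, …
g: a_k = -1, -1, -1/2, -1/6, -1/24, -1/120, …
L₀ := lclm(L_f,L_g); ord L₀ ≤ 1+1.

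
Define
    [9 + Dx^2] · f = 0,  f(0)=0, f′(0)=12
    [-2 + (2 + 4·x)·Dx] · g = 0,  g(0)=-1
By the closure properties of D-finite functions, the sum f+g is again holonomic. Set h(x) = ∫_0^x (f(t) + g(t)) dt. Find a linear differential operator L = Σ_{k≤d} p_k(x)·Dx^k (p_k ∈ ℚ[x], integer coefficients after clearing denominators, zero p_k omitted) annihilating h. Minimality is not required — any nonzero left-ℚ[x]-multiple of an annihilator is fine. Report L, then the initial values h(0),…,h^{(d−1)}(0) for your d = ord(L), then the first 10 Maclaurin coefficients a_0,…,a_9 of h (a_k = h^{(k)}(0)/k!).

L = (-54 - 162·x - 162·x^2)·Dx + (36 + 234·x + 486·x^2 + 324·x^3)·Dx^2 + (-6 - 18·x - 18·x^2)·Dx^3 + (4 + 26·x + 54·x^2 + 36·x^3)·Dx^4  (order 4).
h: a_k = 0, -1, 11/2, 1/6, -37/8, 1/8, 289/240, 3/16, -2127/4480, 143/384, …
ICs: h(0) = 0, h′(0) = -1, h′′(0) = 11, h′′′(0) = 1.

f: a_k = 0, 12, 0, -18, 0, 81/10, 0, -243/140, 0, 243/1120, …
g: a_k = -1, -1, 1/2, -1/2, 5/8, -7/8, 21/16, -33/16, 429/128, -715/128, …
f+g: L₀ = lclm(L_f,L_g), ord ≤ 2+1.
h=∫h₀ ⇒ L = L₀·Dx.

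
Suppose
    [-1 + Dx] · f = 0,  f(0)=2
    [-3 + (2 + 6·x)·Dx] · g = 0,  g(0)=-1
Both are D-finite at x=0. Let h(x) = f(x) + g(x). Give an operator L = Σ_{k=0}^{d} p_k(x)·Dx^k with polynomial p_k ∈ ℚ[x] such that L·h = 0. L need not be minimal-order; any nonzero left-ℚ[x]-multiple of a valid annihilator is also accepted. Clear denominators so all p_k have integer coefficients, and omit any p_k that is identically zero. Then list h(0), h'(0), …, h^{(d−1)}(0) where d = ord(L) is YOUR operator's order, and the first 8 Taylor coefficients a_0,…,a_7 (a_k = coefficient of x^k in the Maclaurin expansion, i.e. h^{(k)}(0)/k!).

f: a_k = 2, 2, 1, 1/3, 1/12, 1/60, 1/360, 1/2520, …
g: a_k = -1, -3/2, 9/8, -27/16, 405/128, -1701/256, 15309/1024, -72171/2048, …
h₀=f+g: left-lcm gives L₀, ord ≤ 2.
L = (15 + 18·x) + (-13 - 24·x - 36·x^2)·Dx + (-2 + 6·x + 36·x^2)·Dx^2  (order 2).
h: a_k = 1, 1/2, 17/8, -65/48, 1247/384, -25451/3840, 689033/46080, -22733609/645120, …
ICs: h(0) = 1, h′(0) = 1/2.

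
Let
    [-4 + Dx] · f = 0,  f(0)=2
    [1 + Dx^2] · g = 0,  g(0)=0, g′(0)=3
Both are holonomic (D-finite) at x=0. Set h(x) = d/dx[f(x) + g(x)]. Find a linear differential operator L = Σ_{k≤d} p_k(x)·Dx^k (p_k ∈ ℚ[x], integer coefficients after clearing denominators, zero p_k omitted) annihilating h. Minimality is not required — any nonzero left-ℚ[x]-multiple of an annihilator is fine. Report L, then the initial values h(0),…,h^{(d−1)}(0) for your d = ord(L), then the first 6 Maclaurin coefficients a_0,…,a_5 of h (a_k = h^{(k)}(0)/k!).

L = 4 - Dx + 4·Dx^2 - Dx^3  (order 3).
h: a_k = 11, 32, 125/2, 256/3, 2051/24, 1024/15, …
ICs: h(0) = 11, h′(0) = 32, h′′(0) = 125.

f: a_k = 2, 8, 16, 64/3, 64/3, 256/15, …
g: a_k = 0, 3, 0, -1/2, 0, 1/40, …
L₀ := lclm(L_f,L_g); ord L₀ ≤ 1+2.
Derive L from L₀ (diff closure).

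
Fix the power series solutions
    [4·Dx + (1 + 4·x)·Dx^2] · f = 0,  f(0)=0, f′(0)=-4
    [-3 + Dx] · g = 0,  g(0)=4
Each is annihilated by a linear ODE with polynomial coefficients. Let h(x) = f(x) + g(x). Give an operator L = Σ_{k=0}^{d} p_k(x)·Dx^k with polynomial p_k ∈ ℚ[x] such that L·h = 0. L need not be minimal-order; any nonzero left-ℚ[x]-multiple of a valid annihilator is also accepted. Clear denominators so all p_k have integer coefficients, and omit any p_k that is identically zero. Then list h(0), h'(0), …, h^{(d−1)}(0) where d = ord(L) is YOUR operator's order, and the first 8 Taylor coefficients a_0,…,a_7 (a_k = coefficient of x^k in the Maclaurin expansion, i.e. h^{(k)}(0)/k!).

L = (-132 - 144·x)·Dx + (23 - 72·x - 144·x^2)·Dx^2 + (7 + 40·x + 48·x^2)·Dx^3  (order 3).
h: a_k = 4, 8, 26, -10/3, 155/2, -1967/10, 41203/60, -327437/140, …
ICs: h(0) = 4, h′(0) = 8, h′′(0) = 52.

f: a_k = 0, -4, 8, -64/3, 64, -1024/5, 2048/3, -16384/7, …
g: a_k = 4, 12, 18, 18, 27/2, 81/10, 81/20, 243/140, …
Weyl lclm of L_f,L_g ⇒ L₀ (ord ≤ 3).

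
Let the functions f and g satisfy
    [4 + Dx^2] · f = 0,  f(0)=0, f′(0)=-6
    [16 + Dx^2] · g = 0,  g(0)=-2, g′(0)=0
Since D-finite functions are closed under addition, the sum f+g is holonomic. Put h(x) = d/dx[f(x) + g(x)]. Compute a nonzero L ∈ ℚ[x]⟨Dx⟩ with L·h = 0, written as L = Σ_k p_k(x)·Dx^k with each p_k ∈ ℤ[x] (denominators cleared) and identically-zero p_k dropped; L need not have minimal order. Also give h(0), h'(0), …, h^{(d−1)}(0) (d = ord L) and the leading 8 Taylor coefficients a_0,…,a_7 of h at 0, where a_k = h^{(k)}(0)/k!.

f: a_k = 0, -6, 0, 4, 0, -4/5, 0, 8/105, …
g: a_k = -2, 0, 16, 0, -64/3, 0, 512/45, 0, …
L₀ := lclm(L_f,L_g); ord L₀ ≤ 2+2.
Derive L from L₀ (diff closure).
L = 64 + 20·Dx^2 + Dx^4  (order 4).
h: a_k = -6, 32, 12, -256/3, -4, 1024/15, 8/15, -8192/315, …
ICs: h(0) = -6, h′(0) = 32, h′′(0) = 24, h′′′(0) = -512.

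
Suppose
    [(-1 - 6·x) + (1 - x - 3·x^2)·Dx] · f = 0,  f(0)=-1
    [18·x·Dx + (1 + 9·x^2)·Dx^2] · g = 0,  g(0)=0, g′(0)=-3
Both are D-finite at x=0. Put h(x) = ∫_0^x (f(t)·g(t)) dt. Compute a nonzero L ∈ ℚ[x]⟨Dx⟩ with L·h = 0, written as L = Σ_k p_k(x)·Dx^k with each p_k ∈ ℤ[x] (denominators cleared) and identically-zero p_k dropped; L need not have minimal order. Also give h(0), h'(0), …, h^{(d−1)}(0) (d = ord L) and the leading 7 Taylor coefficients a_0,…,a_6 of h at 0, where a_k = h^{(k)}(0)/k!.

f: a_k = -1, -1, -4, -7, -19, -40, -97, …
g: a_k = 0, -3, 0, 9, 0, -243/5, 0, …
h₀=f·g: eliminate ⇒ L₀, order ≤ 1·2.
h=∫h₀ ⇒ L = L₀·Dx.
L = (6 + 18·x + 162·x^2)·Dx + (2 - 6·x + 36·x^2 + 162·x^3)·Dx^2 + (-1 + x - 6·x^2 + 9·x^3 + 27·x^4)·Dx^3  (order 3).
h: a_k = 0, 0, 3/2, 1, 3/4, 12/5, 58/5, …
ICs: h(0) = 0, h′(0) = 0, h′′(0) = 3.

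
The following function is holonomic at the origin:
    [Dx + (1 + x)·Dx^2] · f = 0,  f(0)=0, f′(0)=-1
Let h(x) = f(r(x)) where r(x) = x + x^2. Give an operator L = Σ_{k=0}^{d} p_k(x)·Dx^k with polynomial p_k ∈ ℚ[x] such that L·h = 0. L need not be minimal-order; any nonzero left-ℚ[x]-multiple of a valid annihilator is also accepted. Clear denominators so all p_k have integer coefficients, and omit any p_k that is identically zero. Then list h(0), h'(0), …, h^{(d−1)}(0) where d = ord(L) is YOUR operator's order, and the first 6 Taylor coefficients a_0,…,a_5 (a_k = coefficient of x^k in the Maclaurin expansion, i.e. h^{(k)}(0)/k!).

L = (-1 + 2·x + 2·x^2)·Dx + (1 + 3·x + 3·x^2 + 2·x^3)·Dx^2  (order 2).
h: a_k = 0, -1, -1/2, 2/3, -1/4, -1/5, …
ICs: h(0) = 0, h′(0) = -1.

f: a_k = 0, -1, 1/2, -1/3, 1/4, -1/5, …
Change of var in L_f (x↦r) gives L₀.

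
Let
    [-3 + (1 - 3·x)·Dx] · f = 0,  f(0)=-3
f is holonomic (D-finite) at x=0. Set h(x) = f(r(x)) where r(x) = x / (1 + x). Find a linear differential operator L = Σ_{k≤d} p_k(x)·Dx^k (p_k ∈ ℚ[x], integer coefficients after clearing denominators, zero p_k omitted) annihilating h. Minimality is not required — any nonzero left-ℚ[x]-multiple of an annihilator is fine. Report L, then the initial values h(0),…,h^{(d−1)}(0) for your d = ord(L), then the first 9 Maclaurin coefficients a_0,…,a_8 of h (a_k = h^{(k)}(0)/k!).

L = 3 + (-1 + x + 2·x^2)·Dx  (order 1).
h: a_k = -3, -9, -18, -36, -72, -144, -288, -576, -1152, …
ICs: h(0) = -3.

f: a_k = -3, -9, -27, -81, -243, -729, -2187, -6561, -19683, …
Substitute x→r, Dx→(1/r')Dx; clear ⇒ L₀.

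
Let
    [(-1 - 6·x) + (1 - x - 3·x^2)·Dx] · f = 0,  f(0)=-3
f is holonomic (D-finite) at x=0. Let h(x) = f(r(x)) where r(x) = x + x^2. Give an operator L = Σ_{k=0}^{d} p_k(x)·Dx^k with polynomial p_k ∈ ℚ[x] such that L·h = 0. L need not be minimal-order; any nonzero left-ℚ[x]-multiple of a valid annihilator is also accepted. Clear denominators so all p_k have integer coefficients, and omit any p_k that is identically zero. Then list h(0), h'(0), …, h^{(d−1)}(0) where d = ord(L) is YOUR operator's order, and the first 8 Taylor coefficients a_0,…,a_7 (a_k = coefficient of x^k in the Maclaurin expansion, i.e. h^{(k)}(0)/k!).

L = (1 + 8·x + 18·x^2 + 12·x^3) + (-1 + x + 4·x^2 + 6·x^3 + 3·x^4)·Dx  (order 1).
h: a_k = -3, -3, -15, -45, -132, -411, -1254, -3825, …
ICs: h(0) = -3.

f: a_k = -3, -3, -12, -21, -57, -120, -291, -651, …
h₀=f(r): pull back L_f along r ⇒ L₀.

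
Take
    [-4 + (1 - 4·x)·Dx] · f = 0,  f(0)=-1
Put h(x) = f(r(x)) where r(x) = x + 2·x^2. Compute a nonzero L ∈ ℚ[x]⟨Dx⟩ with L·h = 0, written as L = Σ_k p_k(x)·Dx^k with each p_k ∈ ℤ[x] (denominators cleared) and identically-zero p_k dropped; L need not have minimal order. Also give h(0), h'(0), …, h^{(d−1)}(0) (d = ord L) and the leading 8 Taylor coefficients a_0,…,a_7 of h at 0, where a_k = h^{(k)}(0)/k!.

L = (4 + 16·x) + (-1 + 4·x + 8·x^2)·Dx  (order 1).
h: a_k = -1, -4, -24, -128, -704, -3840, -20992, -114688, …
ICs: h(0) = -1.

f: a_k = -1, -4, -16, -64, -256, -1024, -4096, -16384, …
Change of var in L_f (x↦r) gives L₀.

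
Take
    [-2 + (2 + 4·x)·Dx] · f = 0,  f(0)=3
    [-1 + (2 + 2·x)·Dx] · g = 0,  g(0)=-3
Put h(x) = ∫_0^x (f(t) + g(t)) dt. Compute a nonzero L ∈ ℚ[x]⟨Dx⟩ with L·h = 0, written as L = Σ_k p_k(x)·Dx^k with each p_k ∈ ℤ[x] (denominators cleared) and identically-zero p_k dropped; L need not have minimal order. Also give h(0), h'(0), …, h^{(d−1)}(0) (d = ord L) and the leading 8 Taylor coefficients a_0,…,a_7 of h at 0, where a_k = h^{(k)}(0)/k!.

f: a_k = 3, 3, -3/2, 3/2, -15/8, 21/8, -63/16, 99/16, …
g: a_k = -3, -3/2, 3/8, -3/16, 15/128, -21/256, 63/1024, -99/2048, …
h₀=f+g: left-lcm gives L₀, ord ≤ 2.
h=∫h₀ ⇒ L = L₀·Dx.
L = -Dx + (3 + 4·x)·Dx^2 + (2 + 6·x + 4·x^2)·Dx^3  (order 3).
h: a_k = 0, 0, 3/4, -3/8, 21/64, -45/128, 217/512, -567/1024, …
ICs: h(0) = 0, h′(0) = 0, h′′(0) = 3/2.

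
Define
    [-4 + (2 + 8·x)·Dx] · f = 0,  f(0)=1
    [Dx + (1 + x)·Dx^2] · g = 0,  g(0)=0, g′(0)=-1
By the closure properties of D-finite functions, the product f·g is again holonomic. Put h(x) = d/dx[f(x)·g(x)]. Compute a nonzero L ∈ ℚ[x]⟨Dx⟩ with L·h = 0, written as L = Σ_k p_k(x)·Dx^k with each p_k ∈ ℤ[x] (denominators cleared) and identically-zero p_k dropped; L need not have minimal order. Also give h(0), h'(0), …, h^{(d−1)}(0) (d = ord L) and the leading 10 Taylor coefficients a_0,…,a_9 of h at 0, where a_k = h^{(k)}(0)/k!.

f: a_k = 1, 2, -2, 4, -10, 28, -84, 264, -858, 2860, …
g: a_k = 0, -1, 1/2, -1/3, 1/4, -1/5, 1/6, -1/7, 1/8, -1/9, …
f·g: L₀ = L_f ⊗_s L_g, ord ≤ 1·2.
Derive L from L₀ (diff closure).
L = (-4 + 40·x + 8·x^2) + (28 + 174·x + 264·x^2 + 64·x^3)·Dx + (5 + 47·x + 138·x^2 + 128·x^3 + 32·x^4)·Dx^2  (order 2).
h: a_k = -1, -3, 8, -65/3, 389/6, -1052/5, 10807/15, -268067/105, 259079/28, -4291825/126, …
ICs: h(0) = -1, h′(0) = -3.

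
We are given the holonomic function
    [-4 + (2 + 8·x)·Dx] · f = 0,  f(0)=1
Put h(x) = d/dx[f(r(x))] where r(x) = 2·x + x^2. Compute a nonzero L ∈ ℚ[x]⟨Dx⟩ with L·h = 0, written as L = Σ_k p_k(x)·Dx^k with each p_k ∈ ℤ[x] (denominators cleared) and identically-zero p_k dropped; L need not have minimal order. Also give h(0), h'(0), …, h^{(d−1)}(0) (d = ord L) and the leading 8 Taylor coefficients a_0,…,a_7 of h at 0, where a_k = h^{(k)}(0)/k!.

f: a_k = 1, 2, -2, 4, -10, 28, -84, 264, …
Substitute x→r, Dx→(1/r')Dx; clear ⇒ L₀.
Derive L from L₀ (diff closure).
L = -3 + (-1 - 9·x - 12·x^2 - 4·x^3)·Dx  (order 1).
h: a_k = 4, -12, 72, -456, 3000, -20232, 138768, -963408, …
ICs: h(0) = 4.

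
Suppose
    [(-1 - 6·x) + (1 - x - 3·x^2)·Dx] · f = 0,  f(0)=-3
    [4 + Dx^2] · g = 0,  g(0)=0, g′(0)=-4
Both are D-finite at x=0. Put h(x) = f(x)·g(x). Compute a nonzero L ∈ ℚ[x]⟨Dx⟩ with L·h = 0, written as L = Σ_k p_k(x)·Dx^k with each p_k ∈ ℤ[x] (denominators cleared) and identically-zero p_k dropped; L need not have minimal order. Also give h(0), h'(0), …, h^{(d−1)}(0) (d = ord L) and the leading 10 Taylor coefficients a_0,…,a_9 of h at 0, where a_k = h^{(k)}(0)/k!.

L = (2 + 4·x + 12·x^2) + (2 + 12·x)·Dx + (-1 + x + 3·x^2)·Dx^2  (order 2).
h: a_k = 0, 12, 12, 40, 76, 988/5, 2128/5, 106916/105, 48196/21, 1011112/189, …
ICs: h(0) = 0, h′(0) = 12.

f: a_k = -3, -3, -12, -21, -57, -120, -291, -651, -1524, -3477, …
g: a_k = 0, -4, 0, 8/3, 0, -8/15, 0, 16/315, 0, -8/2835, …
L₀ := L_f ⊗_s L_g (sym. prod.), ord ≤ 2.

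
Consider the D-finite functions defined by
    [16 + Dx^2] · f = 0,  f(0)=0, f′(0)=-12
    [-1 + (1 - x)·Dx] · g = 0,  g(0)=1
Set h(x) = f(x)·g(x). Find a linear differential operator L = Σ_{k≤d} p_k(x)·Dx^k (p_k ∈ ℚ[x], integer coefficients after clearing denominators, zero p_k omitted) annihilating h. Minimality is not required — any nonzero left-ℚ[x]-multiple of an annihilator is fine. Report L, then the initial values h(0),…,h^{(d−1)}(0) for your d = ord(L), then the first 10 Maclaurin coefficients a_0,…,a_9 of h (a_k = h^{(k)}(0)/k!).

f: a_k = 0, -12, 0, 32, 0, -128/5, 0, 1024/105, 0, -2048/945, …
g: a_k = 1, 1, 1, 1, 1, 1, 1, 1, 1, 1, …
f·g: L₀ = L_f ⊗_s L_g, ord ≤ 2·1.
L = (-16 + 16·x) + 2·Dx + (-1 + x)·Dx^2  (order 2).
h: a_k = 0, -12, -12, 20, 20, -28/5, -28/5, 436/105, 436/105, 268/135, …
ICs: h(0) = 0, h′(0) = -12.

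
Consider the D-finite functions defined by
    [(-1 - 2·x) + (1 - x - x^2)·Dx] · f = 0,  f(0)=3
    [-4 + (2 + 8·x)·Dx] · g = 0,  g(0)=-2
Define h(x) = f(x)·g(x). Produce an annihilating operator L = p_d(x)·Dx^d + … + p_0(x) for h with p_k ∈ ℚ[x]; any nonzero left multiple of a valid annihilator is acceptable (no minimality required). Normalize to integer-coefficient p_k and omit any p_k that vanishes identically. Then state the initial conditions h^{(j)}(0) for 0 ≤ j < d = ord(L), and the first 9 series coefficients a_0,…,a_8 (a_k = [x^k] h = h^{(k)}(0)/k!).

L = (3 + 4·x + 6·x^2) + (-1 - 3·x + 5·x^2 + 4·x^3)·Dx  (order 1).
h: a_k = -6, -18, -12, -54, -6, -228, 270, -1542, 3876, …
ICs: h(0) = -6.

f: a_k = 3, 3, 6, 9, 15, 24, 39, 63, 102, …
g: a_k = -2, -4, 4, -8, 20, -56, 168, -528, 1716, …
L₀ := L_f ⊗_s L_g (sym. prod.), ord ≤ 1.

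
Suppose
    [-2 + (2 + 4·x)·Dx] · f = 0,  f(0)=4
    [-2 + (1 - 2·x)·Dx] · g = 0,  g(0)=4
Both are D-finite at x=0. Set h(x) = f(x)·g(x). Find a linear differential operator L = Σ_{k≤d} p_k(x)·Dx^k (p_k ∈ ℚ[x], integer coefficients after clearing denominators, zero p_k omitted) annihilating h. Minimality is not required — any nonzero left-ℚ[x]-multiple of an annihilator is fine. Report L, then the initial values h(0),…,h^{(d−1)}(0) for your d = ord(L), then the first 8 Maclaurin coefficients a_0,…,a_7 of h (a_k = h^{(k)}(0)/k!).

L = (3 + 2·x) + (-1 + 4·x^2)·Dx  (order 1).
h: a_k = 16, 48, 88, 184, 358, 730, 1439, 2911, …
ICs: h(0) = 16.

f: a_k = 4, 4, -2, 2, -5/2, 7/2, -21/4, 33/4, …
g: a_k = 4, 8, 16, 32, 64, 128, 256, 512, …
Sym-product of L_f,L_g gives L₀ (≤ ord 1).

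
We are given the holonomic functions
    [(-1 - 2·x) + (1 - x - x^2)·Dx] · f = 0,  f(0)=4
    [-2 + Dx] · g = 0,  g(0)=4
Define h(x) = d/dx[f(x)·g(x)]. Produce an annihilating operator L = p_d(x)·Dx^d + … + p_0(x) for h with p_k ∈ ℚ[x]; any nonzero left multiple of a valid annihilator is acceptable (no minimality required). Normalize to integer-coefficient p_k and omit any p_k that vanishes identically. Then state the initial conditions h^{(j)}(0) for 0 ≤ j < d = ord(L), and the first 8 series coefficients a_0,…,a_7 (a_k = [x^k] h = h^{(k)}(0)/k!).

L = (12 + 2·x - 10·x^2 + 4·x^4) + (-3 + 3·x + 5·x^2 - 2·x^3 - 2·x^4)·Dx  (order 1).
h: a_k = 48, 192, 496, 1088, 2208, 64352/15, 40496/5, 1572608/105, …
ICs: h(0) = 48.

f: a_k = 4, 4, 8, 12, 20, 32, 52, 84, …
g: a_k = 4, 8, 8, 16/3, 8/3, 16/15, 16/45, 32/315, …
L₀ := L_f ⊗_s L_g (sym. prod.), ord ≤ 1.
h₀' ⇒ L via d/dx closure of L₀.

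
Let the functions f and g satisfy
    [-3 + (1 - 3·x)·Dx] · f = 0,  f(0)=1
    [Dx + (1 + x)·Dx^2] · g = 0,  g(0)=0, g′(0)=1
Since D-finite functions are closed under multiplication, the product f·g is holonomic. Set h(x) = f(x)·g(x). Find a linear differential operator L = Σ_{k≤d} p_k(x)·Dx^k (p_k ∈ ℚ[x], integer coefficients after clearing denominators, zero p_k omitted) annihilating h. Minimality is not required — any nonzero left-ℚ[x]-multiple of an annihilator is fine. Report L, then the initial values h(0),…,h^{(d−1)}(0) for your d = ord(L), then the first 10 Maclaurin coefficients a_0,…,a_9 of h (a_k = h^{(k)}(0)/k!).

f: a_k = 1, 3, 9, 27, 81, 243, 729, 2187, 6561, 19683, …
g: a_k = 0, 1, -1/2, 1/3, -1/4, 1/5, -1/6, 1/7, -1/8, 1/9, …
f·g: L₀ = L_f ⊗_s L_g, ord ≤ 1·2.
L = 3 + (5 + 9·x)·Dx + (-1 + 2·x + 3·x^2)·Dx^2  (order 2).
h: a_k = 0, 1, 5/2, 47/6, 93/4, 1399/20, 12581/60, 88087/140, 528487/280, 14269429/2520, …
ICs: h(0) = 0, h′(0) = 1.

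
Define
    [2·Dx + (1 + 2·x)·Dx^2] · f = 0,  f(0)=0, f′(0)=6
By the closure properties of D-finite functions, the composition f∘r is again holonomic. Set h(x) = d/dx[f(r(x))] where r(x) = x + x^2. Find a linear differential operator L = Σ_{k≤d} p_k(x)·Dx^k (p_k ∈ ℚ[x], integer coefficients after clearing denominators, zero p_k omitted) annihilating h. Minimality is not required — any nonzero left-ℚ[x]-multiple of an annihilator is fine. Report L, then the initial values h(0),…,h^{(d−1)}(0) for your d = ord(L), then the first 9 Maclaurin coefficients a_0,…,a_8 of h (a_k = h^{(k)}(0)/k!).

L = (4·x + 4·x^2) + (1 + 4·x + 6·x^2 + 4·x^3)·Dx  (order 1).
h: a_k = 6, 0, -12, 24, -24, 0, 48, -96, 96, …
ICs: h(0) = 6.

f: a_k = 0, 6, -6, 8, -12, 96/5, -32, 384/7, -96, …
h₀=f(r): pull back L_f along r ⇒ L₀.
Differentiate: ansatz ord ≤ ord L₀ ⇒ L.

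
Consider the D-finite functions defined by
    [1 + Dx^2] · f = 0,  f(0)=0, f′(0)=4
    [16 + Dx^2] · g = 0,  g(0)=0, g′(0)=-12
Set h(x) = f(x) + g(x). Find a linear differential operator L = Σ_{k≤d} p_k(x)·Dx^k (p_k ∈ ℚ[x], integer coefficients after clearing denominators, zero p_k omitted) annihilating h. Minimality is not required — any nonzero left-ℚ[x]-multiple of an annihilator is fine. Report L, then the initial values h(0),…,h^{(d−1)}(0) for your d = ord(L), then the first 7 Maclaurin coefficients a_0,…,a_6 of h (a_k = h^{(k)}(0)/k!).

L = 16 + 17·Dx^2 + Dx^4  (order 4).
h: a_k = 0, -8, 0, 94/3, 0, -767/30, 0, …
ICs: h(0) = 0, h′(0) = -8, h′′(0) = 0, h′′′(0) = 188.

f: a_k = 0, 4, 0, -2/3, 0, 1/30, 0, …
g: a_k = 0, -12, 0, 32, 0, -128/5, 0, …
f+g: L₀ = lclm(L_f,L_g), ord ≤ 2+2.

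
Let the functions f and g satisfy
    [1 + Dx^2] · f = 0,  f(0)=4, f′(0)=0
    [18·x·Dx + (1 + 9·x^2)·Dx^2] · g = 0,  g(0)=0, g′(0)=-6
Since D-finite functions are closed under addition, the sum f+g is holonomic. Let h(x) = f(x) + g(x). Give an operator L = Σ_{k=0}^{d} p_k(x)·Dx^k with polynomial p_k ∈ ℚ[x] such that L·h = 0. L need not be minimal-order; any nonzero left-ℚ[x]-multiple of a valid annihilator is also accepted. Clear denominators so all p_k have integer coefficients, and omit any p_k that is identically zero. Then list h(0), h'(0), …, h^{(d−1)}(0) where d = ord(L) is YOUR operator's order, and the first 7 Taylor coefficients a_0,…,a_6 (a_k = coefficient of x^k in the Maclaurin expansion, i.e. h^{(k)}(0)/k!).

L = (-1926·x + 17820·x^3 + 1458·x^5)·Dx + (-17 + 351·x^2 + 4617·x^4 + 729·x^6)·Dx^2 + (-1926·x + 17820·x^3 + 1458·x^5)·Dx^3 + (-17 + 351·x^2 + 4617·x^4 + 729·x^6)·Dx^4  (order 4).
h: a_k = 4, -6, -2, 18, 1/6, -486/5, -1/180, …
ICs: h(0) = 4, h′(0) = -6, h′′(0) = -4, h′′′(0) = 108.

f: a_k = 4, 0, -2, 0, 1/6, 0, -1/180, …
g: a_k = 0, -6, 0, 18, 0, -486/5, 0, …
L₀ := lclm(L_f,L_g); ord L₀ ≤ 2+2.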